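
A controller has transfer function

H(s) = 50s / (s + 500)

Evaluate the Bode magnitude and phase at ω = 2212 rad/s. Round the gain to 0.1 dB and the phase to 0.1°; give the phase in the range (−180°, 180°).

33.8 dB, 12.7°

At s = jω = j2212:
zero at origin: s = j2212 → |·| = 2212, ∠ = 90.00°
pole (s+500): 500 + j2212 → |·| = √(500²+2212²) = √5142944 ≈ 2267.8, ∠ = arctan(2212/500) ≈ 77.26°
|H| = 50 · 2212 / 2267.8 ≈ 48.77
Gain = 20 log₁₀(48.77) ≈ 33.76 dB
∠H = 90.00° − 77.26° = 12.74°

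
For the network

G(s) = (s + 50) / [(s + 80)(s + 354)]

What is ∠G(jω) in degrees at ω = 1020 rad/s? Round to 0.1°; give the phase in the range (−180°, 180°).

At s = jω = j1020:
zero (s+50): 50 + j1020 → |·| = √(50²+1020²) = √1042900 ≈ 1021.2, ∠ = arctan(1020/50) ≈ 87.19°
pole (s+80): 80 + j1020 → |·| = √(80²+1020²) = √1046800 ≈ 1023.1, ∠ = arctan(1020/80) ≈ 85.52°
pole (s+354): 354 + j1020 → |·| = √(354²+1020²) = √1165716 ≈ 1079.7, ∠ = arctan(1020/354) ≈ 70.86°
∠G = 87.19° − 156.38° = -69.19°

-69.2°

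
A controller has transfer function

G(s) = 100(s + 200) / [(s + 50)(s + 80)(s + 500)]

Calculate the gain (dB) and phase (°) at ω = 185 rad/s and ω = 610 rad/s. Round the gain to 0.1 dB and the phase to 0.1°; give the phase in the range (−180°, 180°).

At s = jω = j185:
zero (s+200): 200 + j185 → |·| = √(200²+185²) = √74225 ≈ 272.44, ∠ = arctan(185/200) ≈ 42.77°
pole (s+50): 50 + j185 → |·| = √(50²+185²) = √36725 ≈ 191.64, ∠ = arctan(185/50) ≈ 74.88°
pole (s+80): 80 + j185 → |·| = √(80²+185²) = √40625 ≈ 201.56, ∠ = arctan(185/80) ≈ 66.61°
pole (s+500): 500 + j185 → |·| = √(500²+185²) = √284225 ≈ 533.13, ∠ = arctan(185/500) ≈ 20.30°
|G| = 100 · 272.44 / 2.0593e+07 ≈ 0.001323
Gain = 20 log₁₀(0.001323) ≈ -57.57 dB
∠G = 42.77° − 161.79° = -119.02°

At s = jω = j610:
zero (s+200): 200 + j610 → |·| = √(200²+610²) = √412100 ≈ 641.95, ∠ = arctan(610/200) ≈ 71.85°
pole (s+50): 50 + j610 → |·| = √(50²+610²) = √374600 ≈ 612.05, ∠ = arctan(610/50) ≈ 85.31°
pole (s+80): 80 + j610 → |·| = √(80²+610²) = √378500 ≈ 615.22, ∠ = arctan(610/80) ≈ 82.53°
pole (s+500): 500 + j610 → |·| = √(500²+610²) = √622100 ≈ 788.73, ∠ = arctan(610/500) ≈ 50.66°
|G| = 100 · 641.95 / 2.9699e+08 ≈ 0.00021615
Gain = 20 log₁₀(0.00021615) ≈ -73.30 dB
∠G = 71.85° − 218.50° = -146.65°

ω = 185: -57.6 dB, -119.0°; ω = 610: -73.3 dB, -146.7°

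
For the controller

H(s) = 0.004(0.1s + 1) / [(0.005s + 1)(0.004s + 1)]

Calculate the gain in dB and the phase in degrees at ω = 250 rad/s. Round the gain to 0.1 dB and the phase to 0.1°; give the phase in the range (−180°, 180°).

-27.1 dB, -8.6°

At ω = 250 rad/s:
zero (1 + j250·0.1) = 1 + j25 → |·| ≈ 25.02, ∠ ≈ 87.71°
pole (1 + j250·0.005) = 1 + j1.25 → |·| ≈ 1.6008, ∠ ≈ 51.34°
pole (1 + j250·0.004) = 1 + j1 → |·| ≈ 1.4142, ∠ ≈ 45.00°
|H| = 0.004 · 25.02 / (1.6008 · 1.4142) ≈ 0.044208
Gain = 20 log₁₀(0.044208) ≈ -27.09 dB
∠H = (87.71°) − (51.34° + 45.00°) = -8.63°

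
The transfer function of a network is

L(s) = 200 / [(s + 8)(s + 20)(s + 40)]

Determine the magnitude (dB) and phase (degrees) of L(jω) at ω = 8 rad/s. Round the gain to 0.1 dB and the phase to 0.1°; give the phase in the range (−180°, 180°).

At s = jω = j8:
pole (s+8): 8 + j8 → |·| = √(8²+8²) = √128 ≈ 11.314, ∠ = arctan(8/8) ≈ 45.00°
pole (s+20): 20 + j8 → |·| = √(20²+8²) = √464 ≈ 21.541, ∠ = arctan(8/20) ≈ 21.80°
pole (s+40): 40 + j8 → |·| = √(40²+8²) = √1664 ≈ 40.792, ∠ = arctan(8/40) ≈ 11.31°
|L| = 200 / 9941.6 ≈ 0.020117
Gain = 20 log₁₀(0.020117) ≈ -33.93 dB
∠L = 0.00° − 78.11° = -78.11°

-33.9 dB, -78.1°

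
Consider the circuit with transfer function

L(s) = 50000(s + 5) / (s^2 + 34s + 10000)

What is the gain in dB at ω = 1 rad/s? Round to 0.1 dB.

28.1 dB

At s = jω = j1:
zero (s+5): 5 + j1 → |·| = √(5²+1²) = √26 ≈ 5.099, ∠ = arctan(1/5) ≈ 11.31°
quadratic: (j1)² + 34·j1 + 10000 = 9999 + j34 → |·| ≈ 9999.1, ∠ ≈ 0.19°
|L| = 50000 · 5.099 / 9999.1 ≈ 25.497
Gain = 20 log₁₀(25.497) ≈ 28.13 dB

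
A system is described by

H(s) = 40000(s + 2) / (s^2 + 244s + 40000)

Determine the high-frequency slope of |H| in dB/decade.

-20 dB/decade

Each pole contributes −20 dB/decade at high frequency; each zero contributes +20 dB/decade.
Net: 1 zero(s) − 2 pole(s) → -20 dB/decade.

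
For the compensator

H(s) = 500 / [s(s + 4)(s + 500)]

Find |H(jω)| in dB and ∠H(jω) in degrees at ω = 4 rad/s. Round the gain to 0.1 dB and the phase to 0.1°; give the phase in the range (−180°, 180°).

At s = jω = j4:
pole (s+4): 4 + j4 → |·| = √(4²+4²) = √32 ≈ 5.6569, ∠ = arctan(4/4) ≈ 45.00°
pole (s+500): 500 + j4 → |·| = √(500²+4²) = √250016 ≈ 500.02, ∠ = arctan(4/500) ≈ 0.46°
pole at origin: |s| = 4, ∠ = 90.00° (in denominator)
|H| = 500 / 11314 ≈ 0.044193
Gain = 20 log₁₀(0.044193) ≈ -27.09 dB
∠H = 0.00° − 135.46° = -135.46°

-27.1 dB, -135.5°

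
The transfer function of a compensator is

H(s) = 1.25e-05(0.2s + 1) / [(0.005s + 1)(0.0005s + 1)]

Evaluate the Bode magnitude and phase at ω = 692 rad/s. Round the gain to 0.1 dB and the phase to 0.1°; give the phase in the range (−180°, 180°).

At ω = 692 rad/s:
zero (1 + j692·0.2) = 1 + j138.4 → |·| ≈ 138.4, ∠ ≈ 89.59°
pole (1 + j692·0.005) = 1 + j3.46 → |·| ≈ 3.6016, ∠ ≈ 73.88°
pole (1 + j692·0.0005) = 1 + j0.346 → |·| ≈ 1.0582, ∠ ≈ 19.09°
|H| = 1.25e-05 · 138.4 / (3.6016 · 1.0582) ≈ 0.00045392
Gain = 20 log₁₀(0.00045392) ≈ -66.86 dB
∠H = (89.59°) − (73.88° + 19.09°) = -3.38°

-66.9 dB, -3.4°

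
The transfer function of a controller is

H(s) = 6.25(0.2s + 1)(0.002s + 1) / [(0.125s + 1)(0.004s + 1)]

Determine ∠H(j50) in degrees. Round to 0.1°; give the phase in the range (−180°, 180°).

At ω = 50 rad/s:
zero (1 + j50·0.2) = 1 + j10 → |·| ≈ 10.05, ∠ ≈ 84.29°
zero (1 + j50·0.002) = 1 + j0.1 → |·| ≈ 1.005, ∠ ≈ 5.71°
pole (1 + j50·0.125) = 1 + j6.25 → |·| ≈ 6.3295, ∠ ≈ 80.91°
pole (1 + j50·0.004) = 1 + j0.2 → |·| ≈ 1.0198, ∠ ≈ 11.31°
∠H = (84.29° + 5.71°) − (80.91° + 11.31°) = -2.22°

-2.2°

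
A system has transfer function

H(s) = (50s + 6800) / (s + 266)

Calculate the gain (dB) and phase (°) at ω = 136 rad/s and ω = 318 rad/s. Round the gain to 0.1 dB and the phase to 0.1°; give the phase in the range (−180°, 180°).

ω = 136: 30.2 dB, 17.9°; ω = 318: 32.4 dB, 16.8°

Substitute s = j136:
Numerator: 50(j136) + 6800 = 6800 + j6800
Denominator: (j136) + 266 = 266 + j136
|N| = √(6800² + 6800²) ≈ 9616.7, ∠N ≈ 45.00°
|D| = √(266² + 136²) ≈ 298.75, ∠D ≈ 27.08°
|H| = 9616.7 / 298.75 ≈ 32.19
Gain = 20 log₁₀(32.19) ≈ 30.15 dB
∠H = 45.00° − 27.08° = 17.92°

Substitute s = j318:
Numerator: 50(j318) + 6800 = 6800 + j15900
Denominator: (j318) + 266 = 266 + j318
|N| = √(6800² + 15900²) ≈ 17293, ∠N ≈ 66.84°
|D| = √(266² + 318²) ≈ 414.58, ∠D ≈ 50.09°
|H| = 17293 / 414.58 ≈ 41.712
Gain = 20 log₁₀(41.712) ≈ 32.41 dB
∠H = 66.84° − 50.09° = 16.75°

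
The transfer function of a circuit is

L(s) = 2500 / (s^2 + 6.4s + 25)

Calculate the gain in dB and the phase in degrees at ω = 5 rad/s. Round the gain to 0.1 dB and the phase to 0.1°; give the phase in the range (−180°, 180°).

At s = jω = j5:
quadratic: (j5)² + 6.4·j5 + 25 = 0 + j32 → |·| ≈ 32, ∠ ≈ 90.00°
|L| = 2500 / 32 ≈ 78.125
Gain = 20 log₁₀(78.125) ≈ 37.86 dB
∠L = 0.00° − 90.00° = -90.00°

37.9 dB, -90.0°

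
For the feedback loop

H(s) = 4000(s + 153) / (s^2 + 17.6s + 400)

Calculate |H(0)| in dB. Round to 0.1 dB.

H(0) = 4000·153 / 400 = 1530
20 log₁₀(1530) ≈ 63.69 dB

63.7 dB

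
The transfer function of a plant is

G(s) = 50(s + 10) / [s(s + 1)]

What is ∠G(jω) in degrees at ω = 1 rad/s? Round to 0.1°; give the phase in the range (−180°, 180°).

-129.3°

At s = jω = j1:
zero (s+10): 10 + j1 → |·| = √(10²+1²) = √101 ≈ 10.05, ∠ = arctan(1/10) ≈ 5.71°
pole (s+1): 1 + j1 → |·| = √(1²+1²) = √2 ≈ 1.4142, ∠ = arctan(1/1) ≈ 45.00°
pole at origin: |s| = 1, ∠ = 90.00° (in denominator)
∠G = 5.71° − 135.00° = -129.29°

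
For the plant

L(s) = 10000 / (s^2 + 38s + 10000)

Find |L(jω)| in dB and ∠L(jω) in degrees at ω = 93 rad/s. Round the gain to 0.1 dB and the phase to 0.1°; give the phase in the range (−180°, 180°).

At s = jω = j93:
quadratic: (j93)² + 38·j93 + 10000 = 1351 + j3534 → |·| ≈ 3783.4, ∠ ≈ 69.08°
|L| = 10000 / 3783.4 ≈ 2.6431
Gain = 20 log₁₀(2.6431) ≈ 8.44 dB
∠L = 0.00° − 69.08° = -69.08°

8.4 dB, -69.1°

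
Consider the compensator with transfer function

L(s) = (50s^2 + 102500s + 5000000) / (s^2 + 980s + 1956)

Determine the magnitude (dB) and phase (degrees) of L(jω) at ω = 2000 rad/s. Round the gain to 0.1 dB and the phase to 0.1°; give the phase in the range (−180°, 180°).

Substitute s = j2000:
Numerator: 50(j2000)^2 + 102500(j2000) + 5000000 = -195000000 + j205000000
Denominator: (j2000)^2 + 980(j2000) + 1956 = -3998044 + j1960000
|N| = √(195000000² + 205000000²) ≈ 2.8293e+08, ∠N ≈ 133.57°
|D| = √(3998044² + 1960000²) ≈ 4.4526e+06, ∠D ≈ 153.88°
|L| = 2.8293e+08 / 4.4526e+06 ≈ 63.543
Gain = 20 log₁₀(63.543) ≈ 36.06 dB
∠L = 133.57° − 153.88° = -20.31°

36.1 dB, -20.3°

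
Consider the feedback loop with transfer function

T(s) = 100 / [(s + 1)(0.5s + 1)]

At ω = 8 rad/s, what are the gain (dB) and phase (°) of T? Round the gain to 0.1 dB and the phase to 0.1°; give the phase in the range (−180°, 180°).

At ω = 8 rad/s:
pole (1 + j8·1) = 1 + j8 → |·| ≈ 8.0623, ∠ ≈ 82.87°
pole (1 + j8·0.5) = 1 + j4 → |·| ≈ 4.1231, ∠ ≈ 75.96°
|T| = 100 · 1 / (8.0623 · 4.1231) ≈ 3.0083
Gain = 20 log₁₀(3.0083) ≈ 9.57 dB
∠T = (0°) − (82.87° + 75.96°) = -158.83°

9.6 dB, -158.8°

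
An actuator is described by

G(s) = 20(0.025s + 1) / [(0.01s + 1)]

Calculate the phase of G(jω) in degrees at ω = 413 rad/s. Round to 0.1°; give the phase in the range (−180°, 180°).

At ω = 413 rad/s:
zero (1 + j413·0.025) = 1 + j10.325 → |·| ≈ 10.373, ∠ ≈ 84.47°
pole (1 + j413·0.01) = 1 + j4.13 → |·| ≈ 4.2493, ∠ ≈ 76.39°
∠G = (84.47°) − (76.39°) = 8.08°

8.1°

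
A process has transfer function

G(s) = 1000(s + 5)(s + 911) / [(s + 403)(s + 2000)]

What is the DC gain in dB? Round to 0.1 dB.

G(0) = 1000·5·911 / (403·2000) ≈ 5.6514
20 log₁₀(5.6514) ≈ 15.04 dB

15.0 dB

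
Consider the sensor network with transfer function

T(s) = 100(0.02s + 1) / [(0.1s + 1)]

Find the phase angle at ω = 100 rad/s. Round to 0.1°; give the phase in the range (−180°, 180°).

At ω = 100 rad/s:
zero (1 + j100·0.02) = 1 + j2 → |·| ≈ 2.2361, ∠ ≈ 63.43°
pole (1 + j100·0.1) = 1 + j10 → |·| ≈ 10.05, ∠ ≈ 84.29°
∠T = (63.43°) − (84.29°) = -20.86°

-20.9°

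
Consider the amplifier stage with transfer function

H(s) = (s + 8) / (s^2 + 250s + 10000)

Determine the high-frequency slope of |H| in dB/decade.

Each pole contributes −20 dB/decade at high frequency; each zero contributes +20 dB/decade.
Net: 1 zero(s) − 2 pole(s) → -20 dB/decade.

-20 dB/decade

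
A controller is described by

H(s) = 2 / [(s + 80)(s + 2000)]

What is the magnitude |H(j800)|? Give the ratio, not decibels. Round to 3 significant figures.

1.15e-06

At s = jω = j800:
pole (s+80): 80 + j800 → |·| = √(80²+800²) = √646400 ≈ 803.99, ∠ = arctan(800/80) ≈ 84.29°
pole (s+2000): 2000 + j800 → |·| = √(2000²+800²) = √4640000 ≈ 2154.1, ∠ = arctan(800/2000) ≈ 21.80°
|H| = 2 / 1.7319e+06 ≈ 1.1548e-06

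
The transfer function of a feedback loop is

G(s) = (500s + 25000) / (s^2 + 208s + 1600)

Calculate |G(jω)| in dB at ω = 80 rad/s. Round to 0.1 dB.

8.7 dB

Substitute s = j80:
Numerator: 500(j80) + 25000 = 25000 + j40000
Denominator: (j80)^2 + 208(j80) + 1600 = -4800 + j16640
|N| = √(25000² + 40000²) ≈ 47170, ∠N ≈ 57.99°
|D| = √(4800² + 16640²) ≈ 17318, ∠D ≈ 106.09°
|G| = 47170 / 17318 ≈ 2.7238
Gain = 20 log₁₀(2.7238) ≈ 8.70 dB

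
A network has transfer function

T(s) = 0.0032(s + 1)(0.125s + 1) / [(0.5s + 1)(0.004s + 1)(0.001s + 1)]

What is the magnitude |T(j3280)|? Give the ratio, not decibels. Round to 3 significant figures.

0.0582

At ω = 3280 rad/s:
zero (1 + j3280·1) = 1 + j3280 → |·| ≈ 3280, ∠ ≈ 89.98°
zero (1 + j3280·0.125) = 1 + j410 → |·| ≈ 410, ∠ ≈ 89.86°
pole (1 + j3280·0.5) = 1 + j1640 → |·| ≈ 1640, ∠ ≈ 89.97°
pole (1 + j3280·0.004) = 1 + j13.12 → |·| ≈ 13.158, ∠ ≈ 85.64°
pole (1 + j3280·0.001) = 1 + j3.28 → |·| ≈ 3.4291, ∠ ≈ 73.04°
|T| = 0.0032 · 3280 · 410 / (1640 · 13.158 · 3.4291) ≈ 0.058156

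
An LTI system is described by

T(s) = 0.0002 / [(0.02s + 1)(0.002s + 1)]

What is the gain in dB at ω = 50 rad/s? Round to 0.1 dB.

At ω = 50 rad/s:
pole (1 + j50·0.02) = 1 + j1 → |·| ≈ 1.4142, ∠ ≈ 45.00°
pole (1 + j50·0.002) = 1 + j0.1 → |·| ≈ 1.005, ∠ ≈ 5.71°
|T| = 0.0002 · 1 / (1.4142 · 1.005) ≈ 0.00014072
Gain = 20 log₁₀(0.00014072) ≈ -77.03 dB

-77.0 dB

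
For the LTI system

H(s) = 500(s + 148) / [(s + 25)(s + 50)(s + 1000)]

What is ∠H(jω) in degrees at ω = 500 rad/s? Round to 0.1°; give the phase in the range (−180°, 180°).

At s = jω = j500:
zero (s+148): 148 + j500 → |·| = √(148²+500²) = √271904 ≈ 521.44, ∠ = arctan(500/148) ≈ 73.51°
pole (s+25): 25 + j500 → |·| = √(25²+500²) = √250625 ≈ 500.62, ∠ = arctan(500/25) ≈ 87.14°
pole (s+50): 50 + j500 → |·| = √(50²+500²) = √252500 ≈ 502.49, ∠ = arctan(500/50) ≈ 84.29°
pole (s+1000): 1000 + j500 → |·| = √(1000²+500²) = √1250000 ≈ 1118, ∠ = arctan(500/1000) ≈ 26.57°
∠H = 73.51° − 198.00° = -124.49°

-124.5°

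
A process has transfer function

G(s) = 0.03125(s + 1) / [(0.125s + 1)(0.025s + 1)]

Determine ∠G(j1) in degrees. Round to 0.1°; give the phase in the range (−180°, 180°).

36.4°

At ω = 1 rad/s:
zero (1 + j1·1) = 1 + j1 → |·| ≈ 1.4142, ∠ ≈ 45.00°
pole (1 + j1·0.125) = 1 + j0.125 → |·| ≈ 1.0078, ∠ ≈ 7.13°
pole (1 + j1·0.025) = 1 + j0.025 → |·| ≈ 1.0003, ∠ ≈ 1.43°
∠G = (45.00°) − (7.13° + 1.43°) = 36.44°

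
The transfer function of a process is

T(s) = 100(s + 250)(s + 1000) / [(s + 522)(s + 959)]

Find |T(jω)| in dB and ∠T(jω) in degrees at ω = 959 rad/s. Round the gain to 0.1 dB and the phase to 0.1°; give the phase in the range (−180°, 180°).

39.3 dB, 12.8°

At s = jω = j959:
zero (s+250): 250 + j959 → |·| = √(250²+959²) = √982181 ≈ 991.05, ∠ = arctan(959/250) ≈ 75.39°
zero (s+1000): 1000 + j959 → |·| = √(1000²+959²) = √1919681 ≈ 1385.5, ∠ = arctan(959/1000) ≈ 43.80°
pole (s+522): 522 + j959 → |·| = √(522²+959²) = √1192165 ≈ 1091.9, ∠ = arctan(959/522) ≈ 61.44°
pole (s+959): 959 + j959 → |·| = √(959²+959²) = √1839362 ≈ 1356.2, ∠ = arctan(959/959) ≈ 45.00°
|T| = 100 · 1.3731e+06 / 1.4808e+06 ≈ 92.727
Gain = 20 log₁₀(92.727) ≈ 39.34 dB
∠T = 119.19° − 106.44° = 12.75°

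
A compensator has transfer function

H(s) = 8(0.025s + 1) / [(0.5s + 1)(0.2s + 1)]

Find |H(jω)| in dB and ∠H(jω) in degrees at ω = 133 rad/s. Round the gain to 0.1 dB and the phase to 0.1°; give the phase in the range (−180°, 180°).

-36.1 dB, -103.7°

At ω = 133 rad/s:
zero (1 + j133·0.025) = 1 + j3.325 → |·| ≈ 3.4721, ∠ ≈ 73.26°
pole (1 + j133·0.5) = 1 + j66.5 → |·| ≈ 66.508, ∠ ≈ 89.14°
pole (1 + j133·0.2) = 1 + j26.6 → |·| ≈ 26.619, ∠ ≈ 87.85°
|H| = 8 · 3.4721 / (66.508 · 26.619) ≈ 0.01569
Gain = 20 log₁₀(0.01569) ≈ -36.09 dB
∠H = (73.26°) − (89.14° + 87.85°) = -103.73°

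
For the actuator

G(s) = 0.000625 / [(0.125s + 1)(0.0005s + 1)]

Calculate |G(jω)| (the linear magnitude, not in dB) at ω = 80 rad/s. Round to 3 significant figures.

At ω = 80 rad/s:
pole (1 + j80·0.125) = 1 + j10 → |·| ≈ 10.05, ∠ ≈ 84.29°
pole (1 + j80·0.0005) = 1 + j0.04 → |·| ≈ 1.0008, ∠ ≈ 2.29°
|G| = 0.000625 · 1 / (10.05 · 1.0008) ≈ 6.2139e-05

6.21e-05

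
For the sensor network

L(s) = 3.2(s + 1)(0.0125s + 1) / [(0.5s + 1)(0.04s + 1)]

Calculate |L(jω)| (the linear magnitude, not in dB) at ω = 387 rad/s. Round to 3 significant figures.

2.04

At ω = 387 rad/s:
zero (1 + j387·1) = 1 + j387 → |·| ≈ 387, ∠ ≈ 89.85°
zero (1 + j387·0.0125) = 1 + j4.8375 → |·| ≈ 4.9398, ∠ ≈ 78.32°
pole (1 + j387·0.5) = 1 + j193.5 → |·| ≈ 193.5, ∠ ≈ 89.70°
pole (1 + j387·0.04) = 1 + j15.48 → |·| ≈ 15.512, ∠ ≈ 86.30°
|L| = 3.2 · 387 · 4.9398 / (193.5 · 15.512) ≈ 2.0381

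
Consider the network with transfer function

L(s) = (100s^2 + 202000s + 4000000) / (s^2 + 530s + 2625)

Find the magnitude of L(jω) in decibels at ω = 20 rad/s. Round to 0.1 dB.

Substitute s = j20:
Numerator: 100(j20)^2 + 202000(j20) + 4000000 = 3960000 + j4040000
Denominator: (j20)^2 + 530(j20) + 2625 = 2225 + j10600
|N| = √(3960000² + 4040000²) ≈ 5.6571e+06, ∠N ≈ 45.57°
|D| = √(2225² + 10600²) ≈ 10831, ∠D ≈ 78.15°
|L| = 5.6571e+06 / 10831 ≈ 522.31
Gain = 20 log₁₀(522.31) ≈ 54.36 dB

54.4 dB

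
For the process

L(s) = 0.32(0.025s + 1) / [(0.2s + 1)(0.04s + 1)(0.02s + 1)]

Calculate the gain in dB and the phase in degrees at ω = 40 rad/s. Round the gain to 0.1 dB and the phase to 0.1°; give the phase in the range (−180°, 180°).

At ω = 40 rad/s:
zero (1 + j40·0.025) = 1 + j1 → |·| ≈ 1.4142, ∠ ≈ 45.00°
pole (1 + j40·0.2) = 1 + j8 → |·| ≈ 8.0623, ∠ ≈ 82.87°
pole (1 + j40·0.04) = 1 + j1.6 → |·| ≈ 1.8868, ∠ ≈ 57.99°
pole (1 + j40·0.02) = 1 + j0.8 → |·| ≈ 1.2806, ∠ ≈ 38.66°
|L| = 0.32 · 1.4142 / (8.0623 · 1.8868 · 1.2806) ≈ 0.023231
Gain = 20 log₁₀(0.023231) ≈ -32.68 dB
∠L = (45.00°) − (82.87° + 57.99° + 38.66°) = -134.52°

-32.7 dB, -134.5°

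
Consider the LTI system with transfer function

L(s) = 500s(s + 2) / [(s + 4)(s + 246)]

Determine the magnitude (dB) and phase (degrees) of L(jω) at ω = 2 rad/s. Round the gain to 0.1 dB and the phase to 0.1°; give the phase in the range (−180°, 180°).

8.2 dB, 108.0°

At s = jω = j2:
zero (s+2): 2 + j2 → |·| = √(2²+2²) = √8 ≈ 2.8284, ∠ = arctan(2/2) ≈ 45.00°
zero at origin: s = j2 → |·| = 2, ∠ = 90.00°
pole (s+4): 4 + j2 → |·| = √(4²+2²) = √20 ≈ 4.4721, ∠ = arctan(2/4) ≈ 26.57°
pole (s+246): 246 + j2 → |·| = √(246²+2²) = √60520 ≈ 246.01, ∠ = arctan(2/246) ≈ 0.47°
|L| = 500 · 5.6568 / 1100.2 ≈ 2.5708
Gain = 20 log₁₀(2.5708) ≈ 8.20 dB
∠L = 135.00° − 27.04° = 107.96°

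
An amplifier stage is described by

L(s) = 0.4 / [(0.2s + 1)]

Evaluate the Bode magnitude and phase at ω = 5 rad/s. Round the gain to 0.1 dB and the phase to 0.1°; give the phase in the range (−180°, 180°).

At ω = 5 rad/s:
pole (1 + j5·0.2) = 1 + j1 → |·| ≈ 1.4142, ∠ ≈ 45.00°
|L| = 0.4 · 1 / (1.4142) ≈ 0.28285
Gain = 20 log₁₀(0.28285) ≈ -10.97 dB
∠L = (0°) − (45.00°) = -45.00°

-11.0 dB, -45.0°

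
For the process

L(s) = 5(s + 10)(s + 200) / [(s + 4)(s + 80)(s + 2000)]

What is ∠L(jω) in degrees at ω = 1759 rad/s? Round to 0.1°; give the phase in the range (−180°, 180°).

At s = jω = j1759:
zero (s+10): 10 + j1759 → |·| = √(10²+1759²) = √3094181 ≈ 1759, ∠ = arctan(1759/10) ≈ 89.67°
zero (s+200): 200 + j1759 → |·| = √(200²+1759²) = √3134081 ≈ 1770.3, ∠ = arctan(1759/200) ≈ 83.51°
pole (s+4): 4 + j1759 → |·| = √(4²+1759²) = √3094097 ≈ 1759, ∠ = arctan(1759/4) ≈ 89.87°
pole (s+80): 80 + j1759 → |·| = √(80²+1759²) = √3100481 ≈ 1760.8, ∠ = arctan(1759/80) ≈ 87.40°
pole (s+2000): 2000 + j1759 → |·| = √(2000²+1759²) = √7094081 ≈ 2663.5, ∠ = arctan(1759/2000) ≈ 41.33°
∠L = 173.18° − 218.60° = -45.42°

-45.4°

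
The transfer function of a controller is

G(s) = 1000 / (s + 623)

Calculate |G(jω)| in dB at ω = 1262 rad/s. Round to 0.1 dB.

-3.0 dB

At s = jω = j1262:
pole (s+623): 623 + j1262 → |·| = √(623²+1262²) = √1980773 ≈ 1407.4, ∠ = arctan(1262/623) ≈ 63.73°
|G| = 1000 / 1407.4 ≈ 0.71053
Gain = 20 log₁₀(0.71053) ≈ -2.97 dB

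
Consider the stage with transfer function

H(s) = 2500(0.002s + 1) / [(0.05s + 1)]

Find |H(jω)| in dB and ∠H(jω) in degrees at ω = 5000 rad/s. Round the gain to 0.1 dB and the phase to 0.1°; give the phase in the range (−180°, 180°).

40.0 dB, -5.5°

At ω = 5000 rad/s:
zero (1 + j5000·0.002) = 1 + j10 → |·| ≈ 10.05, ∠ ≈ 84.29°
pole (1 + j5000·0.05) = 1 + j250 → |·| ≈ 250, ∠ ≈ 89.77°
|H| = 2500 · 10.05 / (250) ≈ 100.5
Gain = 20 log₁₀(100.5) ≈ 40.04 dB
∠H = (84.29°) − (89.77°) = -5.48°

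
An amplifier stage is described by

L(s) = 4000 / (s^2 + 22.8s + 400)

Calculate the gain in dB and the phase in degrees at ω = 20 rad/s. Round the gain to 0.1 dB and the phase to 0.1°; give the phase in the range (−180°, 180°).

18.9 dB, -90.0°

At s = jω = j20:
quadratic: (j20)² + 22.8·j20 + 400 = 0 + j456 → |·| ≈ 456, ∠ ≈ 90.00°
|L| = 4000 / 456 ≈ 8.7719
Gain = 20 log₁₀(8.7719) ≈ 18.86 dB
∠L = 0.00° − 90.00° = -90.00°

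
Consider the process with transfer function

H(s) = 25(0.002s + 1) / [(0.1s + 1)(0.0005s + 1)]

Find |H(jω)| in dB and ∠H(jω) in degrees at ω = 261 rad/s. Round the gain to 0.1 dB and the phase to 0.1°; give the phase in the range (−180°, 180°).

0.6 dB, -67.7°

At ω = 261 rad/s:
zero (1 + j261·0.002) = 1 + j0.522 → |·| ≈ 1.128, ∠ ≈ 27.56°
pole (1 + j261·0.1) = 1 + j26.1 → |·| ≈ 26.119, ∠ ≈ 87.81°
pole (1 + j261·0.0005) = 1 + j0.1305 → |·| ≈ 1.0085, ∠ ≈ 7.44°
|H| = 25 · 1.128 / (26.119 · 1.0085) ≈ 1.0706
Gain = 20 log₁₀(1.0706) ≈ 0.59 dB
∠H = (27.56°) − (87.81° + 7.44°) = -67.69°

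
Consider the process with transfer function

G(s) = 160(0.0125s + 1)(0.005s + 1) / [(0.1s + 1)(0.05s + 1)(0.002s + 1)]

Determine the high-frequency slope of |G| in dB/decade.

Each pole contributes −20 dB/decade at high frequency; each zero contributes +20 dB/decade.
Net: 2 zero(s) − 3 pole(s) → -20 dB/decade.

-20 dB/decade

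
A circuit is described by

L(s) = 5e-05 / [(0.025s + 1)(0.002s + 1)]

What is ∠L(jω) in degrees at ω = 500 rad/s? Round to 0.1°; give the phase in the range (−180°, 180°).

-130.4°

At ω = 500 rad/s:
pole (1 + j500·0.025) = 1 + j12.5 → |·| ≈ 12.54, ∠ ≈ 85.43°
pole (1 + j500·0.002) = 1 + j1 → |·| ≈ 1.4142, ∠ ≈ 45.00°
∠L = (0°) − (85.43° + 45.00°) = -130.43°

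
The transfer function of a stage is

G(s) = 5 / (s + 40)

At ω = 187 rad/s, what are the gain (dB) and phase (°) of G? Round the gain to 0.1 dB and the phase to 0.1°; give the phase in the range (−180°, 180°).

Substitute s = j187:
Numerator: 5 = 5 + j0
Denominator: (j187) + 40 = 40 + j187
|N| = √(5² + 0²) ≈ 5, ∠N ≈ 0.00°
|D| = √(40² + 187²) ≈ 191.23, ∠D ≈ 77.93°
|G| = 5 / 191.23 ≈ 0.026147
Gain = 20 log₁₀(0.026147) ≈ -31.65 dB
∠G = 0.00° − 77.93° = -77.93°

-31.7 dB, -77.9°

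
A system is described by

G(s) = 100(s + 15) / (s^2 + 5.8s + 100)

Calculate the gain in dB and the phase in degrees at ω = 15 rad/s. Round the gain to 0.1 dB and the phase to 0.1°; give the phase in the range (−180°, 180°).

22.9 dB, -100.2°

At s = jω = j15:
zero (s+15): 15 + j15 → |·| = √(15²+15²) = √450 ≈ 21.213, ∠ = arctan(15/15) ≈ 45.00°
quadratic: (j15)² + 5.8·j15 + 100 = -125 + j87 → |·| ≈ 152.3, ∠ ≈ 145.16°
|G| = 100 · 21.213 / 152.3 ≈ 13.928
Gain = 20 log₁₀(13.928) ≈ 22.88 dB
∠G = 45.00° − 145.16° = -100.16°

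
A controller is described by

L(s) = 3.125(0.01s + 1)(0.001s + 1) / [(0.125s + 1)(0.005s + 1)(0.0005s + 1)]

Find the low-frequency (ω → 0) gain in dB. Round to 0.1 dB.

9.9 dB

L(0) = 3.125 · 1 / 1 = 3.125
20 log₁₀(3.125) ≈ 9.90 dB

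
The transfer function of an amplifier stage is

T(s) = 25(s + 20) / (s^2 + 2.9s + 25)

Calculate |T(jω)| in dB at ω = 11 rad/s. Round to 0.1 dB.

15.0 dB

At s = jω = j11:
zero (s+20): 20 + j11 → |·| = √(20²+11²) = √521 ≈ 22.825, ∠ = arctan(11/20) ≈ 28.81°
quadratic: (j11)² + 2.9·j11 + 25 = -96 + j31.9 → |·| ≈ 101.16, ∠ ≈ 161.62°
|T| = 25 · 22.825 / 101.16 ≈ 5.6408
Gain = 20 log₁₀(5.6408) ≈ 15.03 dB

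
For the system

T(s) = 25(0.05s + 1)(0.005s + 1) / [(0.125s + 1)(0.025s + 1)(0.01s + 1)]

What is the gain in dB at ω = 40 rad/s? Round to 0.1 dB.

At ω = 40 rad/s:
zero (1 + j40·0.05) = 1 + j2 → |·| ≈ 2.2361, ∠ ≈ 63.43°
zero (1 + j40·0.005) = 1 + j0.2 → |·| ≈ 1.0198, ∠ ≈ 11.31°
pole (1 + j40·0.125) = 1 + j5 → |·| ≈ 5.099, ∠ ≈ 78.69°
pole (1 + j40·0.025) = 1 + j1 → |·| ≈ 1.4142, ∠ ≈ 45.00°
pole (1 + j40·0.01) = 1 + j0.4 → |·| ≈ 1.077, ∠ ≈ 21.80°
|T| = 25 · 2.2361 · 1.0198 / (5.099 · 1.4142 · 1.077) ≈ 7.3407
Gain = 20 log₁₀(7.3407) ≈ 17.31 dB

17.3 dB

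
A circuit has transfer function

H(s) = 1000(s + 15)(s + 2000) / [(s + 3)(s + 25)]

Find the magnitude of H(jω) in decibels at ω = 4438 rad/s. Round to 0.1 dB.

At s = jω = j4438:
zero (s+15): 15 + j4438 → |·| = √(15²+4438²) = √19696069 ≈ 4438, ∠ = arctan(4438/15) ≈ 89.81°
zero (s+2000): 2000 + j4438 → |·| = √(2000²+4438²) = √23695844 ≈ 4867.8, ∠ = arctan(4438/2000) ≈ 65.74°
pole (s+3): 3 + j4438 → |·| = √(3²+4438²) = √19695853 ≈ 4438, ∠ = arctan(4438/3) ≈ 89.96°
pole (s+25): 25 + j4438 → |·| = √(25²+4438²) = √19696469 ≈ 4438.1, ∠ = arctan(4438/25) ≈ 89.68°
|H| = 1000 · 2.1603e+07 / 1.9696e+07 ≈ 1096.8
Gain = 20 log₁₀(1096.8) ≈ 60.80 dB

60.8 dB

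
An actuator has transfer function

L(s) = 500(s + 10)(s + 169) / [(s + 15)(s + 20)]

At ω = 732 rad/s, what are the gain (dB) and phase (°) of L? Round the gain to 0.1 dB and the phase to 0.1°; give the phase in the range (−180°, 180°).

54.2 dB, -11.0°

At s = jω = j732:
zero (s+10): 10 + j732 → |·| = √(10²+732²) = √535924 ≈ 732.07, ∠ = arctan(732/10) ≈ 89.22°
zero (s+169): 169 + j732 → |·| = √(169²+732²) = √564385 ≈ 751.26, ∠ = arctan(732/169) ≈ 77.00°
pole (s+15): 15 + j732 → |·| = √(15²+732²) = √536049 ≈ 732.15, ∠ = arctan(732/15) ≈ 88.83°
pole (s+20): 20 + j732 → |·| = √(20²+732²) = √536224 ≈ 732.27, ∠ = arctan(732/20) ≈ 88.43°
|L| = 500 · 5.4997e+05 / 5.3613e+05 ≈ 512.91
Gain = 20 log₁₀(512.91) ≈ 54.20 dB
∠L = 166.22° − 177.26° = -11.04°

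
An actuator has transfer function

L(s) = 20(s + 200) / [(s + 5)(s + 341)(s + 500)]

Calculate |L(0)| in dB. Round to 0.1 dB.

L(0) = 20·200 / (5·341·500) ≈ 0.0046921
20 log₁₀(0.0046921) ≈ -46.57 dB

-46.6 dB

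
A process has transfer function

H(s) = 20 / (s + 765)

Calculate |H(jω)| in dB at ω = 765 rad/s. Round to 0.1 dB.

Substitute s = j765:
Numerator: 20 = 20 + j0
Denominator: (j765) + 765 = 765 + j765
|N| = √(20² + 0²) ≈ 20, ∠N ≈ 0.00°
|D| = √(765² + 765²) ≈ 1081.9, ∠D ≈ 45.00°
|H| = 20 / 1081.9 ≈ 0.018486
Gain = 20 log₁₀(0.018486) ≈ -34.66 dB

-34.7 dB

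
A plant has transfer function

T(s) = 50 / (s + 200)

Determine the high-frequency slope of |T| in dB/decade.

Each pole contributes −20 dB/decade at high frequency; each zero contributes +20 dB/decade.
Net: 0 zero(s) − 1 pole(s) → -20 dB/decade.

-20 dB/decade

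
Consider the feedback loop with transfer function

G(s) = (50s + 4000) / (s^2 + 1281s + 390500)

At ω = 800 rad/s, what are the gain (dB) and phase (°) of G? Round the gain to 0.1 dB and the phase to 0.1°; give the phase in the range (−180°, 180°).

Substitute s = j800:
Numerator: 50(j800) + 4000 = 4000 + j40000
Denominator: (j800)^2 + 1281(j800) + 390500 = -249500 + j1024800
|N| = √(4000² + 40000²) ≈ 40200, ∠N ≈ 84.29°
|D| = √(249500² + 1024800²) ≈ 1.0547e+06, ∠D ≈ 103.68°
|G| = 40200 / 1.0547e+06 ≈ 0.038115
Gain = 20 log₁₀(0.038115) ≈ -28.38 dB
∠G = 84.29° − 103.68° = -19.39°

-28.4 dB, -19.4°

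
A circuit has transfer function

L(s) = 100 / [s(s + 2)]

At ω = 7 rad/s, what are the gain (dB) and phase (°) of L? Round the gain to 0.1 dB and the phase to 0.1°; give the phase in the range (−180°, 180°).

5.9 dB, -164.1°

At s = jω = j7:
pole (s+2): 2 + j7 → |·| = √(2²+7²) = √53 ≈ 7.2801, ∠ = arctan(7/2) ≈ 74.05°
pole at origin: |s| = 7, ∠ = 90.00° (in denominator)
|L| = 100 / 50.961 ≈ 1.9623
Gain = 20 log₁₀(1.9623) ≈ 5.86 dB
∠L = 0.00° − 164.05° = -164.05°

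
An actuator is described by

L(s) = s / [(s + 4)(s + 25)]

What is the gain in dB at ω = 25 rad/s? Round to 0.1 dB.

-31.1 dB

At s = jω = j25:
zero at origin: s = j25 → |·| = 25, ∠ = 90.00°
pole (s+4): 4 + j25 → |·| = √(4²+25²) = √641 ≈ 25.318, ∠ = arctan(25/4) ≈ 80.91°
pole (s+25): 25 + j25 → |·| = √(25²+25²) = √1250 ≈ 35.355, ∠ = arctan(25/25) ≈ 45.00°
|L| = 1 · 25 / 895.12 ≈ 0.027929
Gain = 20 log₁₀(0.027929) ≈ -31.08 dB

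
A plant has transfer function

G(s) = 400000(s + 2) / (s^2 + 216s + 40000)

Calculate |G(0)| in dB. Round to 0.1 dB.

26.0 dB

G(0) = 400000·2 / 40000 = 20
20 log₁₀(20) ≈ 26.02 dB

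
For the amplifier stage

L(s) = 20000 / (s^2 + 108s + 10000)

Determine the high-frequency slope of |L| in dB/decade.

-40 dB/decade

Each pole contributes −20 dB/decade at high frequency; each zero contributes +20 dB/decade.
Net: 0 zero(s) − 2 pole(s) → -40 dB/decade.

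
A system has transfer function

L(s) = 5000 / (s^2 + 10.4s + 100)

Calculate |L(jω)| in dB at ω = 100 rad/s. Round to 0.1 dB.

At s = jω = j100:
quadratic: (j100)² + 10.4·j100 + 100 = -9900 + j1040 → |·| ≈ 9954.5, ∠ ≈ 174.00°
|L| = 5000 / 9954.5 ≈ 0.50229
Gain = 20 log₁₀(0.50229) ≈ -5.98 dB

-6.0 dB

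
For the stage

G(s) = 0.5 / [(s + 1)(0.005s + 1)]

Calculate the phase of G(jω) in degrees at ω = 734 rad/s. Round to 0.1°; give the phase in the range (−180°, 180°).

At ω = 734 rad/s:
pole (1 + j734·1) = 1 + j734 → |·| ≈ 734, ∠ ≈ 89.92°
pole (1 + j734·0.005) = 1 + j3.67 → |·| ≈ 3.8038, ∠ ≈ 74.76°
∠G = (0°) − (89.92° + 74.76°) = -164.68°

-164.7°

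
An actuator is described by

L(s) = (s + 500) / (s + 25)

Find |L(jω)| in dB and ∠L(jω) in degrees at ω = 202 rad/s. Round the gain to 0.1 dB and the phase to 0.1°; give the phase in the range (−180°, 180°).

Substitute s = j202:
Numerator: (j202) + 500 = 500 + j202
Denominator: (j202) + 25 = 25 + j202
|N| = √(500² + 202²) ≈ 539.26, ∠N ≈ 22.00°
|D| = √(25² + 202²) ≈ 203.54, ∠D ≈ 82.94°
|L| = 539.26 / 203.54 ≈ 2.6494
Gain = 20 log₁₀(2.6494) ≈ 8.46 dB
∠L = 22.00° − 82.94° = -60.94°

8.5 dB, -60.9°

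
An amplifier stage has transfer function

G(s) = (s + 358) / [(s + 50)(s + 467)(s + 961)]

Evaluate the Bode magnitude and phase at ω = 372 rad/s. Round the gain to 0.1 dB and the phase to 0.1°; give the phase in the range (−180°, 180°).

At s = jω = j372:
zero (s+358): 358 + j372 → |·| = √(358²+372²) = √266548 ≈ 516.28, ∠ = arctan(372/358) ≈ 46.10°
pole (s+50): 50 + j372 → |·| = √(50²+372²) = √140884 ≈ 375.35, ∠ = arctan(372/50) ≈ 82.34°
pole (s+467): 467 + j372 → |·| = √(467²+372²) = √356473 ≈ 597.05, ∠ = arctan(372/467) ≈ 38.54°
pole (s+961): 961 + j372 → |·| = √(961²+372²) = √1061905 ≈ 1030.5, ∠ = arctan(372/961) ≈ 21.16°
|G| = 1 · 516.28 / 2.3094e+08 ≈ 2.2356e-06
Gain = 20 log₁₀(2.2356e-06) ≈ -113.01 dB
∠G = 46.10° − 142.04° = -95.94°

-113.0 dB, -95.9°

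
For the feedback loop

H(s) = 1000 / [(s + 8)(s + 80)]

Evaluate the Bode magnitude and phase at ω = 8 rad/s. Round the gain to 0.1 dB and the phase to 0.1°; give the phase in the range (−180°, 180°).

At s = jω = j8:
pole (s+8): 8 + j8 → |·| = √(8²+8²) = √128 ≈ 11.314, ∠ = arctan(8/8) ≈ 45.00°
pole (s+80): 80 + j8 → |·| = √(80²+8²) = √6464 ≈ 80.399, ∠ = arctan(8/80) ≈ 5.71°
|H| = 1000 / 909.63 ≈ 1.0993
Gain = 20 log₁₀(1.0993) ≈ 0.82 dB
∠H = 0.00° − 50.71° = -50.71°

0.8 dB, -50.7°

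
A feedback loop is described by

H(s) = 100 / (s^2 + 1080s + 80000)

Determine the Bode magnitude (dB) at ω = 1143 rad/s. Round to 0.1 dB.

-84.8 dB

Substitute s = j1143:
Numerator: 100 = 100 + j0
Denominator: (j1143)^2 + 1080(j1143) + 80000 = -1226449 + j1234440
|N| = √(100² + 0²) ≈ 100, ∠N ≈ 0.00°
|D| = √(1226449² + 1234440²) ≈ 1.7401e+06, ∠D ≈ 134.81°
|H| = 100 / 1.7401e+06 ≈ 5.7468e-05
Gain = 20 log₁₀(5.7468e-05) ≈ -84.81 dB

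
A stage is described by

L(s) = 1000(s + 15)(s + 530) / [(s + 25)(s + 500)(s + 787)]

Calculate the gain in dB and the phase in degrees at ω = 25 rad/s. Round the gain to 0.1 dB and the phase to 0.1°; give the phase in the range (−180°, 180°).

0.9 dB, 12.1°

At s = jω = j25:
zero (s+15): 15 + j25 → |·| = √(15²+25²) = √850 ≈ 29.155, ∠ = arctan(25/15) ≈ 59.04°
zero (s+530): 530 + j25 → |·| = √(530²+25²) = √281525 ≈ 530.59, ∠ = arctan(25/530) ≈ 2.70°
pole (s+25): 25 + j25 → |·| = √(25²+25²) = √1250 ≈ 35.355, ∠ = arctan(25/25) ≈ 45.00°
pole (s+500): 500 + j25 → |·| = √(500²+25²) = √250625 ≈ 500.62, ∠ = arctan(25/500) ≈ 2.86°
pole (s+787): 787 + j25 → |·| = √(787²+25²) = √619994 ≈ 787.4, ∠ = arctan(25/787) ≈ 1.82°
|L| = 1000 · 15469 / 1.3937e+07 ≈ 1.1099
Gain = 20 log₁₀(1.1099) ≈ 0.91 dB
∠L = 61.74° − 49.68° = 12.06°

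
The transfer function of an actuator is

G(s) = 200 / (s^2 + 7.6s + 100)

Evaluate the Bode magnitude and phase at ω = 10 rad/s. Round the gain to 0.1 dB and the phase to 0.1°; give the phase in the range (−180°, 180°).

8.4 dB, -90.0°

At s = jω = j10:
quadratic: (j10)² + 7.6·j10 + 100 = 0 + j76 → |·| ≈ 76, ∠ ≈ 90.00°
|G| = 200 / 76 ≈ 2.6316
Gain = 20 log₁₀(2.6316) ≈ 8.40 dB
∠G = 0.00° − 90.00° = -90.00°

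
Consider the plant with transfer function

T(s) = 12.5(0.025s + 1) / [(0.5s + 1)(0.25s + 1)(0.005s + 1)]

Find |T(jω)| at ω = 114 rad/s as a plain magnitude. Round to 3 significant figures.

0.0202

At ω = 114 rad/s:
zero (1 + j114·0.025) = 1 + j2.85 → |·| ≈ 3.0203, ∠ ≈ 70.67°
pole (1 + j114·0.5) = 1 + j57 → |·| ≈ 57.009, ∠ ≈ 88.99°
pole (1 + j114·0.25) = 1 + j28.5 → |·| ≈ 28.518, ∠ ≈ 87.99°
pole (1 + j114·0.005) = 1 + j0.57 → |·| ≈ 1.151, ∠ ≈ 29.68°
|T| = 12.5 · 3.0203 / (57.009 · 28.518 · 1.151) ≈ 0.020175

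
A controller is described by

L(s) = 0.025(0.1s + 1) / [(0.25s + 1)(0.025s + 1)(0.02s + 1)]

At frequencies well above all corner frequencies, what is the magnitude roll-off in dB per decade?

-40 dB/decade

Each pole contributes −20 dB/decade at high frequency; each zero contributes +20 dB/decade.
Net: 1 zero(s) − 3 pole(s) → -40 dB/decade.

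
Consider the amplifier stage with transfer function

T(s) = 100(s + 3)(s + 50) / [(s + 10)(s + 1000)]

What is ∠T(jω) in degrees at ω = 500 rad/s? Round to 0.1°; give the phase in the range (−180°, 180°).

58.5°

At s = jω = j500:
zero (s+3): 3 + j500 → |·| = √(3²+500²) = √250009 ≈ 500.01, ∠ = arctan(500/3) ≈ 89.66°
zero (s+50): 50 + j500 → |·| = √(50²+500²) = √252500 ≈ 502.49, ∠ = arctan(500/50) ≈ 84.29°
pole (s+10): 10 + j500 → |·| = √(10²+500²) = √250100 ≈ 500.1, ∠ = arctan(500/10) ≈ 88.85°
pole (s+1000): 1000 + j500 → |·| = √(1000²+500²) = √1250000 ≈ 1118, ∠ = arctan(500/1000) ≈ 26.57°
∠T = 173.95° − 115.42° = 58.53°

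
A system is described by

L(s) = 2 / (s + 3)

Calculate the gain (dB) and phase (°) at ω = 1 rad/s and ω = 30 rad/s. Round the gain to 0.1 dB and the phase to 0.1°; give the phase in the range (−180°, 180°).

At s = jω = j1:
pole (s+3): 3 + j1 → |·| = √(3²+1²) = √10 ≈ 3.1623, ∠ = arctan(1/3) ≈ 18.43°
|L| = 2 / 3.1623 ≈ 0.63245
Gain = 20 log₁₀(0.63245) ≈ -3.98 dB
∠L = 0.00° − 18.43° = -18.43°

At s = jω = j30:
pole (s+3): 3 + j30 → |·| = √(3²+30²) = √909 ≈ 30.15, ∠ = arctan(30/3) ≈ 84.29°
|L| = 2 / 30.15 ≈ 0.066335
Gain = 20 log₁₀(0.066335) ≈ -23.57 dB
∠L = 0.00° − 84.29° = -84.29°

ω = 1: -4.0 dB, -18.4°; ω = 30: -23.6 dB, -84.3°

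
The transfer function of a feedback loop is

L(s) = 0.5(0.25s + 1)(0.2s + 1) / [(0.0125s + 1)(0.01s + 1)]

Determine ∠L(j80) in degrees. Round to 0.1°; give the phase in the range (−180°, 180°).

At ω = 80 rad/s:
zero (1 + j80·0.25) = 1 + j20 → |·| ≈ 20.025, ∠ ≈ 87.14°
zero (1 + j80·0.2) = 1 + j16 → |·| ≈ 16.031, ∠ ≈ 86.42°
pole (1 + j80·0.0125) = 1 + j1 → |·| ≈ 1.4142, ∠ ≈ 45.00°
pole (1 + j80·0.01) = 1 + j0.8 → |·| ≈ 1.2806, ∠ ≈ 38.66°
∠L = (87.14° + 86.42°) − (45.00° + 38.66°) = 89.90°

89.9°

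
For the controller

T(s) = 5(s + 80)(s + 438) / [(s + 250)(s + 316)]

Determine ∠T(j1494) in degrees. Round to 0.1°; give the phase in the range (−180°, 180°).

At s = jω = j1494:
zero (s+80): 80 + j1494 → |·| = √(80²+1494²) = √2238436 ≈ 1496.1, ∠ = arctan(1494/80) ≈ 86.93°
zero (s+438): 438 + j1494 → |·| = √(438²+1494²) = √2423880 ≈ 1556.9, ∠ = arctan(1494/438) ≈ 73.66°
pole (s+250): 250 + j1494 → |·| = √(250²+1494²) = √2294536 ≈ 1514.8, ∠ = arctan(1494/250) ≈ 80.50°
pole (s+316): 316 + j1494 → |·| = √(316²+1494²) = √2331892 ≈ 1527.1, ∠ = arctan(1494/316) ≈ 78.06°
∠T = 160.59° − 158.56° = 2.03°

2.0°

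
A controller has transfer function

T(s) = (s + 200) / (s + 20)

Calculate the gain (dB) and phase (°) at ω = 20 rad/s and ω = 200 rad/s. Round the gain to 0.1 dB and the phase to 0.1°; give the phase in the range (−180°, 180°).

At s = jω = j20:
zero (s+200): 200 + j20 → |·| = √(200²+20²) = √40400 ≈ 201, ∠ = arctan(20/200) ≈ 5.71°
pole (s+20): 20 + j20 → |·| = √(20²+20²) = √800 ≈ 28.284, ∠ = arctan(20/20) ≈ 45.00°
|T| = 1 · 201 / 28.284 ≈ 7.1065
Gain = 20 log₁₀(7.1065) ≈ 17.03 dB
∠T = 5.71° − 45.00° = -39.29°

At s = jω = j200:
zero (s+200): 200 + j200 → |·| = √(200²+200²) = √80000 ≈ 282.84, ∠ = arctan(200/200) ≈ 45.00°
pole (s+20): 20 + j200 → |·| = √(20²+200²) = √40400 ≈ 201, ∠ = arctan(200/20) ≈ 84.29°
|T| = 1 · 282.84 / 201 ≈ 1.4072
Gain = 20 log₁₀(1.4072) ≈ 2.97 dB
∠T = 45.00° − 84.29° = -39.29°

ω = 20: 17.0 dB, -39.3°; ω = 200: 3.0 dB, -39.3°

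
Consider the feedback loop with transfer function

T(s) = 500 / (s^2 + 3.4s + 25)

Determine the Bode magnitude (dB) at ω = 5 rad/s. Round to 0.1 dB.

At s = jω = j5:
quadratic: (j5)² + 3.4·j5 + 25 = 0 + j17 → |·| ≈ 17, ∠ ≈ 90.00°
|T| = 500 / 17 ≈ 29.412
Gain = 20 log₁₀(29.412) ≈ 29.37 dB

29.4 dB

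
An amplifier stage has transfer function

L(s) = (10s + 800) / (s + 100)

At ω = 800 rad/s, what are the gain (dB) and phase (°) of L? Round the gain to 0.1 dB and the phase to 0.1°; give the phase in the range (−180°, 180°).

20.0 dB, 1.4°

Substitute s = j800:
Numerator: 10(j800) + 800 = 800 + j8000
Denominator: (j800) + 100 = 100 + j800
|N| = √(800² + 8000²) ≈ 8039.9, ∠N ≈ 84.29°
|D| = √(100² + 800²) ≈ 806.23, ∠D ≈ 82.87°
|L| = 8039.9 / 806.23 ≈ 9.9722
Gain = 20 log₁₀(9.9722) ≈ 19.98 dB
∠L = 84.29° − 82.87° = 1.42°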